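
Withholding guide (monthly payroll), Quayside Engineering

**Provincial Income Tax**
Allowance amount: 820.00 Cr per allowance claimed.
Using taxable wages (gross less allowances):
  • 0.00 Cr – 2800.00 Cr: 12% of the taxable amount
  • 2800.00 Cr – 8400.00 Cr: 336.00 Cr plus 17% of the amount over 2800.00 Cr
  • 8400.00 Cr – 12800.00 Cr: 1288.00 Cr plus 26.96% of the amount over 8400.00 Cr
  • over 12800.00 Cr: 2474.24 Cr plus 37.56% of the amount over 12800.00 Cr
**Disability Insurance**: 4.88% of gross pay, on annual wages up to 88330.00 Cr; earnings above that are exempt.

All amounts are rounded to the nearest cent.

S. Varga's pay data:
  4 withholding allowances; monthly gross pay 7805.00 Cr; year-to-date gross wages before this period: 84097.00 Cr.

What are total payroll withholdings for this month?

Provincial Income Tax: taxable = 7805.00 Cr − 4×820.00 Cr = 4525.00 Cr
  336.00 Cr + 17% × (4525.00 Cr − 2800.00 Cr) = 336.00 Cr + 17% × 1725.00 Cr = 629.25 Cr
Disability Insurance: cap 88330.00 Cr − YTD 84097.00 Cr = 4233.00 Cr subject; 4.88% × 4233.00 Cr = 206.57 Cr
Total: 629.25 Cr + 206.57 Cr = 835.82 Cr

835.82 Cr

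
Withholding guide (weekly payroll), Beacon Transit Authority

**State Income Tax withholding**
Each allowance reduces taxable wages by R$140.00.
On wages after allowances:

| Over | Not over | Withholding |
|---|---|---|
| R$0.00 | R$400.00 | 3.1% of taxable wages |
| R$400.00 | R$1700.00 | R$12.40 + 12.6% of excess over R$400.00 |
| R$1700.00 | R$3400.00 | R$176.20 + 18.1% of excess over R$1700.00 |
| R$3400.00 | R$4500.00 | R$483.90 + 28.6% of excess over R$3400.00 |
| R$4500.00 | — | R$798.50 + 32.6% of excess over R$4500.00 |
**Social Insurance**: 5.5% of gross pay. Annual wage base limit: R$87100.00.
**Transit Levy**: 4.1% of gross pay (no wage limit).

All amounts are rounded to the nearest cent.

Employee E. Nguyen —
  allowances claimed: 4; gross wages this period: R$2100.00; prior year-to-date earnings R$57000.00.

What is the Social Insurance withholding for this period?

Social Insurance: 5.5% × R$2100.00 = R$115.50

R$115.50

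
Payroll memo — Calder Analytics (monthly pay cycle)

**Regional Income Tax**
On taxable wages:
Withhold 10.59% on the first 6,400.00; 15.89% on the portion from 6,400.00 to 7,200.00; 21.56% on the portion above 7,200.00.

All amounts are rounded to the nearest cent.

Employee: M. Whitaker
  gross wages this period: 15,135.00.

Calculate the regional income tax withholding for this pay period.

2,515.67

Regional Income Tax: taxable = 15,135.00
  804.88 + 21.56% × (15,135.00 − 7,200.00) = 804.88 + 21.56% × 7,935.00 = 2,515.67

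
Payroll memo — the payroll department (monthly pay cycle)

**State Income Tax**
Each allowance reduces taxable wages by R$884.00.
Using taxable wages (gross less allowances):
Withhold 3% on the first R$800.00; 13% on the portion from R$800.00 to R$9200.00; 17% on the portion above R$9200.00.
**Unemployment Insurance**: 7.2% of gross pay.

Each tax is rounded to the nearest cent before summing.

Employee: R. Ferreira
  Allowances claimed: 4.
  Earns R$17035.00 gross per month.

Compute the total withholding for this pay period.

State Income Tax: taxable = R$17035.00 − 4×R$884.00 = R$13499.00
  R$1116.00 + 17% × (R$13499.00 − R$9200.00) = R$1116.00 + 17% × R$4299.00 = R$1846.83
Unemployment Insurance: 7.2% × R$17035.00 = R$1226.52
Total: R$1846.83 + R$1226.52 = R$3073.35

R$3073.35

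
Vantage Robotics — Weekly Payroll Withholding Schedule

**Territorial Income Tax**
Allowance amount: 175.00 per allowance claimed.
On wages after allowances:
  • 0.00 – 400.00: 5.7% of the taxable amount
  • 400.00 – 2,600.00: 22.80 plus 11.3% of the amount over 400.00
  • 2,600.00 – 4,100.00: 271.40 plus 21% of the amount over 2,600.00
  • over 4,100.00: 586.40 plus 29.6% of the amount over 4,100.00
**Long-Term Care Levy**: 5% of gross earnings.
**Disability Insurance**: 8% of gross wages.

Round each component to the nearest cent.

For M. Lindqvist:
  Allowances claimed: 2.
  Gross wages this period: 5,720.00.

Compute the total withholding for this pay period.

Territorial Income Tax: taxable = 5,720.00 − 2×175.00 = 5,370.00
  586.40 + 29.6% × (5,370.00 − 4,100.00) = 586.40 + 29.6% × 1,270.00 = 962.32
Long-Term Care Levy: 5% × 5,720.00 = 286.00
Disability Insurance: 8% × 5,720.00 = 457.60
Total: 962.32 + 286.00 + 457.60 = 1,705.92

1,705.92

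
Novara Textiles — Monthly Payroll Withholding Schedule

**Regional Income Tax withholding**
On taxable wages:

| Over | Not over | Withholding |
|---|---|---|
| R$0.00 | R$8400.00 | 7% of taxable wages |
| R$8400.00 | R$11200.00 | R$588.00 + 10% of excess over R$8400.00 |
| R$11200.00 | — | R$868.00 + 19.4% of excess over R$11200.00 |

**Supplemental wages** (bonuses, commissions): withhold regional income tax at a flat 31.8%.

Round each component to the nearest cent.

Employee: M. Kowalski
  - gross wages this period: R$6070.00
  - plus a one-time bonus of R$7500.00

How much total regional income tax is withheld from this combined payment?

R$2809.90

Regional Income Tax: taxable = R$6070.00
  7% × R$6070.00 = R$424.90
Supplemental (31.8% flat on bonus): 31.8% × R$7500.00 = R$2385.00
Total regional income tax: R$424.90 + R$2385.00 = R$2809.90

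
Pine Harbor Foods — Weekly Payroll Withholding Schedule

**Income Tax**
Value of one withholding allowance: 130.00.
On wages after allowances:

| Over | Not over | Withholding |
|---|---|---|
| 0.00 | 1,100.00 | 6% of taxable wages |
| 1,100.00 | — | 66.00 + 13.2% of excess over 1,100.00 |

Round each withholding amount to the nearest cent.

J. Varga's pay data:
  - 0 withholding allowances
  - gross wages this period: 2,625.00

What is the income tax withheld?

Income Tax: taxable = 2,625.00
  66.00 + 13.2% × (2,625.00 − 1,100.00) = 66.00 + 13.2% × 1,525.00 = 267.30

267.30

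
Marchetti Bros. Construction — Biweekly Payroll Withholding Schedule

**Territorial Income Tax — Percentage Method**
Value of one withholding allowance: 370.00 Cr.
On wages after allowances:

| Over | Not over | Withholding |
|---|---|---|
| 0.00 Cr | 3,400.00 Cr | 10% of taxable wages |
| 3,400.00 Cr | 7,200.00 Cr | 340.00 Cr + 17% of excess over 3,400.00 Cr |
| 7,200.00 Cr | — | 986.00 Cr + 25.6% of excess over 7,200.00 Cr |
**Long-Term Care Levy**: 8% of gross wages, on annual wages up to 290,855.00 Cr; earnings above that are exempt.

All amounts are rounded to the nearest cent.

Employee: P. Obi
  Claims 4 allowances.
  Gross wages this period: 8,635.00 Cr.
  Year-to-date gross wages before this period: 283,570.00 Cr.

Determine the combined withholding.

Territorial Income Tax: taxable = 8,635.00 Cr − 4×370.00 Cr = 7,155.00 Cr
  340.00 Cr + 17% × (7,155.00 Cr − 3,400.00 Cr) = 340.00 Cr + 17% × 3,755.00 Cr = 978.35 Cr
Long-Term Care Levy: cap 290,855.00 Cr − YTD 283,570.00 Cr = 7,285.00 Cr subject; 8% × 7,285.00 Cr = 582.80 Cr
Total: 978.35 Cr + 582.80 Cr = 1,561.15 Cr

1,561.15 Cr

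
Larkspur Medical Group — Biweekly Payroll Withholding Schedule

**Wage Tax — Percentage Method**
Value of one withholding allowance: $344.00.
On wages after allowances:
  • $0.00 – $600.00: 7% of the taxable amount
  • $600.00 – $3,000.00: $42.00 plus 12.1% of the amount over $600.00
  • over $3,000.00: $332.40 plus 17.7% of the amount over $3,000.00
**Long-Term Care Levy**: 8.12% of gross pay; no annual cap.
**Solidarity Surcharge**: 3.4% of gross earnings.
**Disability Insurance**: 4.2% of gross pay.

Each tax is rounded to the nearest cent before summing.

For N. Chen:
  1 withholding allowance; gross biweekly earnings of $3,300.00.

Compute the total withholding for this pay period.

$845.84

Wage Tax: taxable = $3,300.00 − 1×$344.00 = $2,956.00
  $42.00 + 12.1% × ($2,956.00 − $600.00) = $42.00 + 12.1% × $2,356.00 = $327.08
Long-Term Care Levy: 8.12% × $3,300.00 = $267.96
Solidarity Surcharge: 3.4% × $3,300.00 = $112.20
Disability Insurance: 4.2% × $3,300.00 = $138.60
Total: $327.08 + $267.96 + $112.20 + $138.60 = $845.84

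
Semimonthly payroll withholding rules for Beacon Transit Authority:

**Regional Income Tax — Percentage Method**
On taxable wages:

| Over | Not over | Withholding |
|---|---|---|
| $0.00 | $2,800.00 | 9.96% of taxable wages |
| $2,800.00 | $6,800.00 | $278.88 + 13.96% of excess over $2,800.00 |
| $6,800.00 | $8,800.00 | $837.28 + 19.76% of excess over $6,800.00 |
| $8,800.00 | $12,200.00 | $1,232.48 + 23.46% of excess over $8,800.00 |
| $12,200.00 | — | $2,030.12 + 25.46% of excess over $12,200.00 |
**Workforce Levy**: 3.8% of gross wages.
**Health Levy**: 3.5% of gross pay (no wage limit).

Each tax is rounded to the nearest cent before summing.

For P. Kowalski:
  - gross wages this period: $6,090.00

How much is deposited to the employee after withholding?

Regional Income Tax: taxable = $6,090.00
  $278.88 + 13.96% × ($6,090.00 − $2,800.00) = $278.88 + 13.96% × $3,290.00 = $738.16
Workforce Levy: 3.8% × $6,090.00 = $231.42
Health Levy: 3.5% × $6,090.00 = $213.15
Total withheld: $738.16 + $231.42 + $213.15 = $1,182.73
Net pay: $6,090.00 − $1,182.73 = $4,907.27

$4,907.27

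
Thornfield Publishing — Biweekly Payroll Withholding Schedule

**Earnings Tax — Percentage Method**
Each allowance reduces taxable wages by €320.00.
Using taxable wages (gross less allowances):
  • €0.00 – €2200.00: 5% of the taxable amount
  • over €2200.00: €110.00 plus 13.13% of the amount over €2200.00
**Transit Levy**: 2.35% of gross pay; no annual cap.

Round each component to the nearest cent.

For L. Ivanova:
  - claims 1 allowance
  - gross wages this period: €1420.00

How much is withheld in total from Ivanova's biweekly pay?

€88.37

Earnings Tax: taxable = €1420.00 − 1×€320.00 = €1100.00
  5% × €1100.00 = €55.00
Transit Levy: 2.35% × €1420.00 = €33.37
Total: €55.00 + €33.37 = €88.37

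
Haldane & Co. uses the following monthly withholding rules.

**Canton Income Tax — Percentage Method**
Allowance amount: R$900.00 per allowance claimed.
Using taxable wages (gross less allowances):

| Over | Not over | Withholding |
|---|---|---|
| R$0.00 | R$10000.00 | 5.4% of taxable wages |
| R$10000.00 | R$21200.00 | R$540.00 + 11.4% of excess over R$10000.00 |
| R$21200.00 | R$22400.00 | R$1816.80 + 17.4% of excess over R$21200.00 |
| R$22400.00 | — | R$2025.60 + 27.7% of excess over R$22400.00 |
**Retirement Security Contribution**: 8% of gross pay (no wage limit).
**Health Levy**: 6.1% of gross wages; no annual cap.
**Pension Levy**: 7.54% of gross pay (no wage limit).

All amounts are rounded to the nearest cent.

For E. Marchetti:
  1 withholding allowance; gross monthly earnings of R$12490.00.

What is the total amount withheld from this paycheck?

Canton Income Tax: taxable = R$12490.00 − 1×R$900.00 = R$11590.00
  R$540.00 + 11.4% × (R$11590.00 − R$10000.00) = R$540.00 + 11.4% × R$1590.00 = R$721.26
Retirement Security Contribution: 8% × R$12490.00 = R$999.20
Health Levy: 6.1% × R$12490.00 = R$761.89
Pension Levy: 7.54% × R$12490.00 = R$941.75
Total: R$721.26 + R$999.20 + R$761.89 + R$941.75 = R$3424.10

R$3424.10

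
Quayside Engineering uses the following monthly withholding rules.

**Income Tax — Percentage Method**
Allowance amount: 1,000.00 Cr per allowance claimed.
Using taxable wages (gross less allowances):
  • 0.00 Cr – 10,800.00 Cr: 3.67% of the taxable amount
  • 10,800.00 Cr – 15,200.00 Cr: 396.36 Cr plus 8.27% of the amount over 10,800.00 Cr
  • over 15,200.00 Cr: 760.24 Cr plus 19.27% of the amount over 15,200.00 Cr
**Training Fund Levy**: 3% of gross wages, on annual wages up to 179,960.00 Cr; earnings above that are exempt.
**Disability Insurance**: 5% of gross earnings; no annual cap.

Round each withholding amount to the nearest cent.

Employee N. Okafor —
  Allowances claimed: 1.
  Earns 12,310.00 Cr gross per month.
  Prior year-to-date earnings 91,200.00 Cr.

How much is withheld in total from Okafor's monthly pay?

Income Tax: taxable = 12,310.00 Cr − 1×1,000.00 Cr = 11,310.00 Cr
  396.36 Cr + 8.27% × (11,310.00 Cr − 10,800.00 Cr) = 396.36 Cr + 8.27% × 510.00 Cr = 438.54 Cr
Training Fund Levy: 3% × 12,310.00 Cr = 369.30 Cr
Disability Insurance: 5% × 12,310.00 Cr = 615.50 Cr
Total: 438.54 Cr + 369.30 Cr + 615.50 Cr = 1,423.34 Cr

1,423.34 Cr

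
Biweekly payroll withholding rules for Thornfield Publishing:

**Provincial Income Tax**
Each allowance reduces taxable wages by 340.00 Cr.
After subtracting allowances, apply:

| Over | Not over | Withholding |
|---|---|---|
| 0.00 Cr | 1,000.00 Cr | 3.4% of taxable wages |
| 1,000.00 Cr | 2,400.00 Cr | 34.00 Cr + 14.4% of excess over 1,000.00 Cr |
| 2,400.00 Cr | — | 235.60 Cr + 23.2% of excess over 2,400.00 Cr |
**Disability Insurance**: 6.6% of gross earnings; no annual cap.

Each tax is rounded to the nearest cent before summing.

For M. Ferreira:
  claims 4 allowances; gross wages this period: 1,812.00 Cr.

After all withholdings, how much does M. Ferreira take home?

Provincial Income Tax: taxable = 1,812.00 Cr − 4×340.00 Cr = 452.00 Cr
  3.4% × 452.00 Cr = 15.37 Cr
Disability Insurance: 6.6% × 1,812.00 Cr = 119.59 Cr
Total withheld: 15.37 Cr + 119.59 Cr = 134.96 Cr
Net pay: 1,812.00 Cr − 134.96 Cr = 1,677.04 Cr

1,677.04 Cr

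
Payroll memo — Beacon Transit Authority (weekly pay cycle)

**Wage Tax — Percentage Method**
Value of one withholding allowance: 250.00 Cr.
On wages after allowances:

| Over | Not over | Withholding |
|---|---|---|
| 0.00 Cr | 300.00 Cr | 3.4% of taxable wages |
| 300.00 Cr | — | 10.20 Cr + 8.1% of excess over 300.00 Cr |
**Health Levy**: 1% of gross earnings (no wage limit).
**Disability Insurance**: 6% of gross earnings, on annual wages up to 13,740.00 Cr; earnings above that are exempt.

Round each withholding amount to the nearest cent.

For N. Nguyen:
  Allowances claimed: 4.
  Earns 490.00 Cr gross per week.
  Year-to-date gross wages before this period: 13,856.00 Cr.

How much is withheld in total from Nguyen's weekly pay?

Wage Tax: taxable = 490.00 Cr − 4×250.00 Cr = -510.00 Cr
  Taxable ≤ 0 → 0.00 Cr
Health Levy: 1% × 490.00 Cr = 4.90 Cr
Disability Insurance: YTD 13,856.00 Cr ≥ cap 13,740.00 Cr → 0.00 Cr
Total: 0.00 Cr + 4.90 Cr + 0.00 Cr = 4.90 Cr

4.90 Cr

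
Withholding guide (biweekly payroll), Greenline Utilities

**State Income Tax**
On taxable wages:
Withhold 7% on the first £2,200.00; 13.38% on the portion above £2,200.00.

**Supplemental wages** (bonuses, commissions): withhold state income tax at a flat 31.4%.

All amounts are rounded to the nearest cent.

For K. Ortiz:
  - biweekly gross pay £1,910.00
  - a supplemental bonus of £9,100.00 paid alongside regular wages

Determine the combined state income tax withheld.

£2,991.10

State Income Tax: taxable = £1,910.00
  7% × £1,910.00 = £133.70
Supplemental (31.4% flat on bonus): 31.4% × £9,100.00 = £2,857.40
Total state income tax: £133.70 + £2,857.40 = £2,991.10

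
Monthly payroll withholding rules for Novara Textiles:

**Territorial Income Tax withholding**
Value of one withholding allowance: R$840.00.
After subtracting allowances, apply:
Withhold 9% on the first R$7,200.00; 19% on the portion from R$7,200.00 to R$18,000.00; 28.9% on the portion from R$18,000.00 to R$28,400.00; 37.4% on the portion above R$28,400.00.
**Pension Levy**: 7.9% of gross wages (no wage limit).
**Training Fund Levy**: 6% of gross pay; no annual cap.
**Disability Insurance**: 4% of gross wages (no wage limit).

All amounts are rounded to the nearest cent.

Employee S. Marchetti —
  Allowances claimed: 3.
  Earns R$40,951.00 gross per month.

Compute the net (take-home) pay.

R$24,163.58

Territorial Income Tax: taxable = R$40,951.00 − 3×R$840.00 = R$38,431.00
  R$5,705.60 + 37.4% × (R$38,431.00 − R$28,400.00) = R$5,705.60 + 37.4% × R$10,031.00 = R$9,457.19
Pension Levy: 7.9% × R$40,951.00 = R$3,235.13
Training Fund Levy: 6% × R$40,951.00 = R$2,457.06
Disability Insurance: 4% × R$40,951.00 = R$1,638.04
Total withheld: R$9,457.19 + R$3,235.13 + R$2,457.06 + R$1,638.04 = R$16,787.42
Net pay: R$40,951.00 − R$16,787.42 = R$24,163.58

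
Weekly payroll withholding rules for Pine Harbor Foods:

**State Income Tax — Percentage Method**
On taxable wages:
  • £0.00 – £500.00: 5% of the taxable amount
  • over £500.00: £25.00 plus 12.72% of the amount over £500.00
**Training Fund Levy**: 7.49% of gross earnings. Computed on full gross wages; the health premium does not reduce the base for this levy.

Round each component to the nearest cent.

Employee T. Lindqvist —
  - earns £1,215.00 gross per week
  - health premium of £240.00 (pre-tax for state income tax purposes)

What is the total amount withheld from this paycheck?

State Income Tax: taxable = £1,215.00 − £240.00 = £975.00
  £25.00 + 12.72% × (£975.00 − £500.00) = £25.00 + 12.72% × £475.00 = £85.42
Training Fund Levy: 7.49% × £1,215.00 = £91.00
Total: £85.42 + £91.00 = £176.42

£176.42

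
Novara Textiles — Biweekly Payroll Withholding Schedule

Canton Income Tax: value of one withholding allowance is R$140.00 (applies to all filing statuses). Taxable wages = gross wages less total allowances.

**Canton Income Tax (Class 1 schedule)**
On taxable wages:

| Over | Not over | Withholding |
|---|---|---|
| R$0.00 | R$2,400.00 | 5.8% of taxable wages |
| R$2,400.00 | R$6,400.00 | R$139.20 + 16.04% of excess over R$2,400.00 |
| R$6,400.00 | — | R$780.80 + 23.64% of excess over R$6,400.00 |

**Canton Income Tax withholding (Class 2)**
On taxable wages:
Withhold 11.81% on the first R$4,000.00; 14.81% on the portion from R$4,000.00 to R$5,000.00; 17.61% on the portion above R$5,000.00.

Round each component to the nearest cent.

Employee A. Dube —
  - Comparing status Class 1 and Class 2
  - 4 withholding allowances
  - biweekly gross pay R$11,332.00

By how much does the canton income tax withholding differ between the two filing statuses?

R$177.39

Canton Income Tax (Class 1): taxable = R$11,332.00 − 4×R$140.00 = R$10,772.00
  R$780.80 + 23.64% × (R$10,772.00 − R$6,400.00) = R$780.80 + 23.64% × R$4,372.00 = R$1,814.34
Canton Income Tax (Class 2): taxable = R$11,332.00 − 4×R$140.00 = R$10,772.00
  R$620.50 + 17.61% × (R$10,772.00 − R$5,000.00) = R$620.50 + 17.61% × R$5,772.00 = R$1,636.95
Difference: |R$1,814.34 − R$1,636.95| = R$177.39 (higher under Class 1)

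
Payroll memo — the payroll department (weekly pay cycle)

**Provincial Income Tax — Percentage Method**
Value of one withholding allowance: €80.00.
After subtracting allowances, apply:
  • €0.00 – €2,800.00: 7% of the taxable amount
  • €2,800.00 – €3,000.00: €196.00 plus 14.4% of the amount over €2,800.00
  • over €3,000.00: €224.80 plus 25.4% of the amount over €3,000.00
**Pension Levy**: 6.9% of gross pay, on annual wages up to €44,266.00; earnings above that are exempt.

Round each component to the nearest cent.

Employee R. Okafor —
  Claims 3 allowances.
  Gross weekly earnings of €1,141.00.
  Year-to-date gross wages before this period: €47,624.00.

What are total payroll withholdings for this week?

Provincial Income Tax: taxable = €1,141.00 − 3×€80.00 = €901.00
  7% × €901.00 = €63.07
Pension Levy: YTD €47,624.00 ≥ cap €44,266.00 → €0.00
Total: €63.07 + €0.00 = €63.07

€63.07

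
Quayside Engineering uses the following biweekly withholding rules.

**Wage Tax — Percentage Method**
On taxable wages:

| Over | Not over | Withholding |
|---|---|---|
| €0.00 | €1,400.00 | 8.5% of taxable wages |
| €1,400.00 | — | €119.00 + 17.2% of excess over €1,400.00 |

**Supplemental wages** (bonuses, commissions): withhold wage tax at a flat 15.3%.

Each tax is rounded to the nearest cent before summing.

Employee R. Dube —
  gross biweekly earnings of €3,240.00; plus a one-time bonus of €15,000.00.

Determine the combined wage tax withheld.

Wage Tax: taxable = €3,240.00
  €119.00 + 17.2% × (€3,240.00 − €1,400.00) = €119.00 + 17.2% × €1,840.00 = €435.48
Supplemental (15.3% flat on bonus): 15.3% × €15,000.00 = €2,295.00
Total wage tax: €435.48 + €2,295.00 = €2,730.48

€2,730.48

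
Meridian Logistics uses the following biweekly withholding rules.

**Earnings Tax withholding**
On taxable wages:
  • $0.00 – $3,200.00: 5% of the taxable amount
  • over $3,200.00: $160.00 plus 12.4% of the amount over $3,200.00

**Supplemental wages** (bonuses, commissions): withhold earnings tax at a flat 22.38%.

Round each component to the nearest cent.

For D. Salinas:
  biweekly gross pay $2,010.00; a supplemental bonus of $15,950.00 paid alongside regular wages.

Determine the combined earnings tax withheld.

$3,670.11

Earnings Tax: taxable = $2,010.00
  5% × $2,010.00 = $100.50
Supplemental (22.38% flat on bonus): 22.38% × $15,950.00 = $3,569.61
Total earnings tax: $100.50 + $3,569.61 = $3,670.11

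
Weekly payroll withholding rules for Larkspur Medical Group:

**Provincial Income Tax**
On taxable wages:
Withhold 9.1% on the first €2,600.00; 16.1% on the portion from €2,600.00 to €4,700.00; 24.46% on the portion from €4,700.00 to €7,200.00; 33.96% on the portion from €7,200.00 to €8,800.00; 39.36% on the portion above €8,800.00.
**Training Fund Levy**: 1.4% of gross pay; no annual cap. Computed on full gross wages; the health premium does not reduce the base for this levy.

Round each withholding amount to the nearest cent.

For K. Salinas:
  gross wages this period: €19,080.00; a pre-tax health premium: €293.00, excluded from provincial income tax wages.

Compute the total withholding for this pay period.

Provincial Income Tax: taxable = €19,080.00 − €293.00 = €18,787.00
  €1,729.56 + 39.36% × (€18,787.00 − €8,800.00) = €1,729.56 + 39.36% × €9,987.00 = €5,660.44
Training Fund Levy: 1.4% × €19,080.00 = €267.12
Total: €5,660.44 + €267.12 = €5,927.56

€5,927.56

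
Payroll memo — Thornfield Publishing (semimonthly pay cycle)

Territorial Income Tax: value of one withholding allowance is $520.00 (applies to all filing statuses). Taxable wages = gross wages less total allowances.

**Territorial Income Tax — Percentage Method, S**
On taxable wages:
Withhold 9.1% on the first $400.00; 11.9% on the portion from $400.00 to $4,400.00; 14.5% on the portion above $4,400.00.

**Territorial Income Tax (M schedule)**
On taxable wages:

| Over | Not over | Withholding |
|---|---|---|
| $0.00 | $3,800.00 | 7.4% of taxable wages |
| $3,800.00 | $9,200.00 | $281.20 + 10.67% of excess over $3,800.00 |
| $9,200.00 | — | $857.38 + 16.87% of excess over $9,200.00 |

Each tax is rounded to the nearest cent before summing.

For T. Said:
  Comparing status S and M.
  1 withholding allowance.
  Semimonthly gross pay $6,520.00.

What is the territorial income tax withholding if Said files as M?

$515.94

Territorial Income Tax (M): taxable = $6,520.00 − 1×$520.00 = $6,000.00
  $281.20 + 10.67% × ($6,000.00 − $3,800.00) = $281.20 + 10.67% × $2,200.00 = $515.94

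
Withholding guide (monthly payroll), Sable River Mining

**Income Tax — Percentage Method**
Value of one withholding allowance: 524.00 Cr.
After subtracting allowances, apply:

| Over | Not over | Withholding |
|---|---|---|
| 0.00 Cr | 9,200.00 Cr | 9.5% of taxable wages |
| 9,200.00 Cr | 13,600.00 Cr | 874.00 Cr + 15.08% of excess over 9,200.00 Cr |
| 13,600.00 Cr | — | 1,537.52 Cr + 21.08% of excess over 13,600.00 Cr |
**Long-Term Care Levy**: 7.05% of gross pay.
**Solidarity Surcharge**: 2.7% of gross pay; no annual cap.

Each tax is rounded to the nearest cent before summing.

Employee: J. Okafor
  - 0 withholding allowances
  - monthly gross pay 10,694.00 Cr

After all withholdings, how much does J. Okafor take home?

Income Tax: taxable = 10,694.00 Cr
  874.00 Cr + 15.08% × (10,694.00 Cr − 9,200.00 Cr) = 874.00 Cr + 15.08% × 1,494.00 Cr = 1,099.30 Cr
Long-Term Care Levy: 7.05% × 10,694.00 Cr = 753.93 Cr
Solidarity Surcharge: 2.7% × 10,694.00 Cr = 288.74 Cr
Total withheld: 1,099.30 Cr + 753.93 Cr + 288.74 Cr = 2,141.97 Cr
Net pay: 10,694.00 Cr − 2,141.97 Cr = 8,552.03 Cr

8,552.03 Cr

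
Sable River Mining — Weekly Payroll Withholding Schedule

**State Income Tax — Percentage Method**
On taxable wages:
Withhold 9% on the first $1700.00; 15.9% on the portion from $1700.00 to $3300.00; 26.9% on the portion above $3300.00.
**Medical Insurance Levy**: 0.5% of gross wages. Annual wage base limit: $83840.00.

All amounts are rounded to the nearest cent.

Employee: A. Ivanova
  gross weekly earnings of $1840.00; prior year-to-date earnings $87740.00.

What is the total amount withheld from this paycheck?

State Income Tax: taxable = $1840.00
  $153.00 + 15.9% × ($1840.00 − $1700.00) = $153.00 + 15.9% × $140.00 = $175.26
Medical Insurance Levy: YTD $87740.00 ≥ cap $83840.00 → $0.00
Total: $175.26 + $0.00 = $175.26

$175.26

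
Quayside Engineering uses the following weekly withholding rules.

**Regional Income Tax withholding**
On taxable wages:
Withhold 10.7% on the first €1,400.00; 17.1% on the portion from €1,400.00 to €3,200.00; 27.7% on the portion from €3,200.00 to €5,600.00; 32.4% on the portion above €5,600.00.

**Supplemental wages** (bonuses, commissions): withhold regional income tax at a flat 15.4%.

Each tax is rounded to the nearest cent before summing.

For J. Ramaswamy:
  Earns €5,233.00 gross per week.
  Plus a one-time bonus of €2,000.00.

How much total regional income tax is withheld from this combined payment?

Regional Income Tax: taxable = €5,233.00
  €457.60 + 27.7% × (€5,233.00 − €3,200.00) = €457.60 + 27.7% × €2,033.00 = €1,020.74
Supplemental (15.4% flat on bonus): 15.4% × €2,000.00 = €308.00
Total regional income tax: €1,020.74 + €308.00 = €1,328.74

€1,328.74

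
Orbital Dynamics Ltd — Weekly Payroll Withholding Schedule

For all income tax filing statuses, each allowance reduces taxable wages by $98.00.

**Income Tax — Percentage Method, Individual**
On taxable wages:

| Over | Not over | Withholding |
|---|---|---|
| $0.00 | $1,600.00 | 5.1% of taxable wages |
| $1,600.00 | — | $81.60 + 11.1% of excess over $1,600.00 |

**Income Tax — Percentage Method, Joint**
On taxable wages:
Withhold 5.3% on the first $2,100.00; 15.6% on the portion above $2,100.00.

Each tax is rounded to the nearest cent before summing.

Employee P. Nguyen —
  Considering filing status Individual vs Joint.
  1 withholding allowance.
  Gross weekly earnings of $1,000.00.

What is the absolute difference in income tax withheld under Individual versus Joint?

Income Tax (Individual): taxable = $1,000.00 − 1×$98.00 = $902.00
  5.1% × $902.00 = $46.00
Income Tax (Joint): taxable = $1,000.00 − 1×$98.00 = $902.00
  5.3% × $902.00 = $47.81
Difference: |$46.00 − $47.81| = $1.81 (higher under Joint)

$1.81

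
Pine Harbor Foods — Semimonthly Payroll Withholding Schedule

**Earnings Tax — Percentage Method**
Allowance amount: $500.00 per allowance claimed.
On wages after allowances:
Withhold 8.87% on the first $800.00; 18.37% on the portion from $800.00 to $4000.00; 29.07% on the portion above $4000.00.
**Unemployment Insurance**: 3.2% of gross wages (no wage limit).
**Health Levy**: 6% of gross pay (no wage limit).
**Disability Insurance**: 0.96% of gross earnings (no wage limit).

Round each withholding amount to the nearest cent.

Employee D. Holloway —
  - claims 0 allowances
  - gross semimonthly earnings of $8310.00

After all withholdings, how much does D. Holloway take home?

$5553.98

Earnings Tax: taxable = $8310.00
  $658.80 + 29.07% × ($8310.00 − $4000.00) = $658.80 + 29.07% × $4310.00 = $1911.72
Unemployment Insurance: 3.2% × $8310.00 = $265.92
Health Levy: 6% × $8310.00 = $498.60
Disability Insurance: 0.96% × $8310.00 = $79.78
Total withheld: $1911.72 + $265.92 + $498.60 + $79.78 = $2756.02
Net pay: $8310.00 − $2756.02 = $5553.98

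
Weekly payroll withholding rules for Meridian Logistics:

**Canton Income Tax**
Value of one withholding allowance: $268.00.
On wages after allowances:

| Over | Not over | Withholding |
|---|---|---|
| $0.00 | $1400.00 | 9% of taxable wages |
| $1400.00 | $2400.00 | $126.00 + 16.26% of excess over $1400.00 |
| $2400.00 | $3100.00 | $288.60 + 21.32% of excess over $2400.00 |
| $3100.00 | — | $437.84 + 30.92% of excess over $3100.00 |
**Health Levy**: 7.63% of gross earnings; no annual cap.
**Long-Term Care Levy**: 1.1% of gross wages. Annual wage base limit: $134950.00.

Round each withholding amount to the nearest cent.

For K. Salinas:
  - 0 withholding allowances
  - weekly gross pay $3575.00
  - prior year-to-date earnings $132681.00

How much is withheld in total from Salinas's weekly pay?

$882.44

Canton Income Tax: taxable = $3575.00
  $437.84 + 30.92% × ($3575.00 − $3100.00) = $437.84 + 30.92% × $475.00 = $584.71
Health Levy: 7.63% × $3575.00 = $272.77
Long-Term Care Levy: cap $134950.00 − YTD $132681.00 = $2269.00 subject; 1.1% × $2269.00 = $24.96
Total: $584.71 + $272.77 + $24.96 = $882.44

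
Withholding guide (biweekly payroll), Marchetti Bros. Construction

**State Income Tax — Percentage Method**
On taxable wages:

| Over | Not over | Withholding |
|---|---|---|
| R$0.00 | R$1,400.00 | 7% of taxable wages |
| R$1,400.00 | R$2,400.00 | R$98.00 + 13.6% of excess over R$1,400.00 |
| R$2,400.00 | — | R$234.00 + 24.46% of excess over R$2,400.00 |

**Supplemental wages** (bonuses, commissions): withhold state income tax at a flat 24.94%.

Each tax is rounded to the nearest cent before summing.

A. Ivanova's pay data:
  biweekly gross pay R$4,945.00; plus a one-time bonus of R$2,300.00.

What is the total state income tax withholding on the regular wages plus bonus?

R$1,430.13

State Income Tax: taxable = R$4,945.00
  R$234.00 + 24.46% × (R$4,945.00 − R$2,400.00) = R$234.00 + 24.46% × R$2,545.00 = R$856.51
Supplemental (24.94% flat on bonus): 24.94% × R$2,300.00 = R$573.62
Total state income tax: R$856.51 + R$573.62 = R$1,430.13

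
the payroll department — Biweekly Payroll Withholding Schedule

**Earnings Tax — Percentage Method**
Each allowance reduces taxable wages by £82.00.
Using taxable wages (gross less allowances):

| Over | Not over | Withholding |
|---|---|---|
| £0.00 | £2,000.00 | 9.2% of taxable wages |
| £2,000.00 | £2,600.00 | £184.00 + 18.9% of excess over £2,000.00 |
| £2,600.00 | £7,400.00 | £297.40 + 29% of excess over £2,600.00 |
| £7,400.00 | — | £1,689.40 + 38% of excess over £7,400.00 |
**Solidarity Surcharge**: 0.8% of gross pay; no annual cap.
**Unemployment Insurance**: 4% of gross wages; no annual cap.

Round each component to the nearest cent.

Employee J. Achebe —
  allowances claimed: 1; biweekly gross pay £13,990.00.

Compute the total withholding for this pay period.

£4,833.96

Earnings Tax: taxable = £13,990.00 − 1×£82.00 = £13,908.00
  £1,689.40 + 38% × (£13,908.00 − £7,400.00) = £1,689.40 + 38% × £6,508.00 = £4,162.44
Solidarity Surcharge: 0.8% × £13,990.00 = £111.92
Unemployment Insurance: 4% × £13,990.00 = £559.60
Total: £4,162.44 + £111.92 + £559.60 = £4,833.96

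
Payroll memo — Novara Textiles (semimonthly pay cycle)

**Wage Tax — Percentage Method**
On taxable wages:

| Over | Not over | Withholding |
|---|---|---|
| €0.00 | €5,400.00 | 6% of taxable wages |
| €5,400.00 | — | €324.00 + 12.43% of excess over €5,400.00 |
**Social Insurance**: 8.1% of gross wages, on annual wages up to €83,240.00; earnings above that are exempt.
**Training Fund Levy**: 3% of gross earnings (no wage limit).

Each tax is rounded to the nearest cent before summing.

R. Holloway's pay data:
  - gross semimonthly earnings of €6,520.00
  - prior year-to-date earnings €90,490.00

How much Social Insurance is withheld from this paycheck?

€0.00

Social Insurance: YTD €90,490.00 ≥ cap €83,240.00 → €0.00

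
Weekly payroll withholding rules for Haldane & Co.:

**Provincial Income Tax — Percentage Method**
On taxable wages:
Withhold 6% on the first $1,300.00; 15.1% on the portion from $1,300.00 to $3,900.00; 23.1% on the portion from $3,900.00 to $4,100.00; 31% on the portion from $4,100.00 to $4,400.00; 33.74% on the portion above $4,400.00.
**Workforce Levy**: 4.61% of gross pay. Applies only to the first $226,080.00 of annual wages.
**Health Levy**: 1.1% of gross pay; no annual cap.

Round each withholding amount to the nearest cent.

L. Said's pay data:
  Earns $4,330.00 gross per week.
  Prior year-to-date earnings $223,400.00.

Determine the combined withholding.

$759.28

Provincial Income Tax: taxable = $4,330.00
  $516.80 + 31% × ($4,330.00 − $4,100.00) = $516.80 + 31% × $230.00 = $588.10
Workforce Levy: cap $226,080.00 − YTD $223,400.00 = $2,680.00 subject; 4.61% × $2,680.00 = $123.55
Health Levy: 1.1% × $4,330.00 = $47.63
Total: $588.10 + $123.55 + $47.63 = $759.28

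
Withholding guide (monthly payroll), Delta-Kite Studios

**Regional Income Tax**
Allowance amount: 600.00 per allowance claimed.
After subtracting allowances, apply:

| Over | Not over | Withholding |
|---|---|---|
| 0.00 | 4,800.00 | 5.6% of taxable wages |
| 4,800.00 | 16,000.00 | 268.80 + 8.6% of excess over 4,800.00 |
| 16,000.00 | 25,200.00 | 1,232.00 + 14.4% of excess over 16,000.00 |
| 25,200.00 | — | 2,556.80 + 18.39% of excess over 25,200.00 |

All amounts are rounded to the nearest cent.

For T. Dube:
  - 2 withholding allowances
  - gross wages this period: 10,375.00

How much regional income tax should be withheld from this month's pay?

Regional Income Tax: taxable = 10,375.00 − 2×600.00 = 9,175.00
  268.80 + 8.6% × (9,175.00 − 4,800.00) = 268.80 + 8.6% × 4,375.00 = 645.05

645.05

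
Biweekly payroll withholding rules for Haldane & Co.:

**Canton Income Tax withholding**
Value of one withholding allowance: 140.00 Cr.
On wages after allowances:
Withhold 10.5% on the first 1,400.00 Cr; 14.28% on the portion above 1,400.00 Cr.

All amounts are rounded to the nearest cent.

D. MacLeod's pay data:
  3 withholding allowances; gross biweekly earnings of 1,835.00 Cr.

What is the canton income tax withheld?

149.14 Cr

Canton Income Tax: taxable = 1,835.00 Cr − 3×140.00 Cr = 1,415.00 Cr
  147.00 Cr + 14.28% × (1,415.00 Cr − 1,400.00 Cr) = 147.00 Cr + 14.28% × 15.00 Cr = 149.14 Cr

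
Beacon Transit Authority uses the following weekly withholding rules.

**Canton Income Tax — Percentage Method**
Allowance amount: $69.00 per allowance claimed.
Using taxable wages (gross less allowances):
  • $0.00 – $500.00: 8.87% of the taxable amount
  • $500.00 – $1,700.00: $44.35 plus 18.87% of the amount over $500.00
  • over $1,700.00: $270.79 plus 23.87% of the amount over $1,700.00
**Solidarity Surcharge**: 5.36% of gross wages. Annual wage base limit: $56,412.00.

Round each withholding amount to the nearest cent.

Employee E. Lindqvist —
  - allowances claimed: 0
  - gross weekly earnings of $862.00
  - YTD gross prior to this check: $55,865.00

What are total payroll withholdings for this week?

Canton Income Tax: taxable = $862.00
  $44.35 + 18.87% × ($862.00 − $500.00) = $44.35 + 18.87% × $362.00 = $112.66
Solidarity Surcharge: cap $56,412.00 − YTD $55,865.00 = $547.00 subject; 5.36% × $547.00 = $29.32
Total: $112.66 + $29.32 = $141.98

$141.98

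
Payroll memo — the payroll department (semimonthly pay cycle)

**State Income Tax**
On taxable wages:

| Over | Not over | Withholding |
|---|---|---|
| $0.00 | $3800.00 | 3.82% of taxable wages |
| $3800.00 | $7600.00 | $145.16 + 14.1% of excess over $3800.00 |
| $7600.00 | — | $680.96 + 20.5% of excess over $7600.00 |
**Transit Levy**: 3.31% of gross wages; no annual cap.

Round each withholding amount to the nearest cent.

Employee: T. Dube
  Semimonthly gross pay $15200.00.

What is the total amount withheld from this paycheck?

$2742.08

State Income Tax: taxable = $15200.00
  $680.96 + 20.5% × ($15200.00 − $7600.00) = $680.96 + 20.5% × $7600.00 = $2238.96
Transit Levy: 3.31% × $15200.00 = $503.12
Total: $2238.96 + $503.12 = $2742.08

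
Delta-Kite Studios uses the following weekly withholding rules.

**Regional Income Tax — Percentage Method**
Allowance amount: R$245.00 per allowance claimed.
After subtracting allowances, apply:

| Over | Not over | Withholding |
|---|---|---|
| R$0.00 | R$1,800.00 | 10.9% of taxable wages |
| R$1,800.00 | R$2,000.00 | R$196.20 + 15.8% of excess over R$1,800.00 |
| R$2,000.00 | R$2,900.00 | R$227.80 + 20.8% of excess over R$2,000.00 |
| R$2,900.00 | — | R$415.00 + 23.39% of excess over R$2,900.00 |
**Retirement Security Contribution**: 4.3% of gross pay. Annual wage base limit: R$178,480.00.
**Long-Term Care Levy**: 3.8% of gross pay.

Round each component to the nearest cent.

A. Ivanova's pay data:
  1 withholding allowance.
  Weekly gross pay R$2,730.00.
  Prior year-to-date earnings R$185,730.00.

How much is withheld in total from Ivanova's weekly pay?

R$432.42

Regional Income Tax: taxable = R$2,730.00 − 1×R$245.00 = R$2,485.00
  R$227.80 + 20.8% × (R$2,485.00 − R$2,000.00) = R$227.80 + 20.8% × R$485.00 = R$328.68
Retirement Security Contribution: YTD R$185,730.00 ≥ cap R$178,480.00 → R$0.00
Long-Term Care Levy: 3.8% × R$2,730.00 = R$103.74
Total: R$328.68 + R$0.00 + R$103.74 = R$432.42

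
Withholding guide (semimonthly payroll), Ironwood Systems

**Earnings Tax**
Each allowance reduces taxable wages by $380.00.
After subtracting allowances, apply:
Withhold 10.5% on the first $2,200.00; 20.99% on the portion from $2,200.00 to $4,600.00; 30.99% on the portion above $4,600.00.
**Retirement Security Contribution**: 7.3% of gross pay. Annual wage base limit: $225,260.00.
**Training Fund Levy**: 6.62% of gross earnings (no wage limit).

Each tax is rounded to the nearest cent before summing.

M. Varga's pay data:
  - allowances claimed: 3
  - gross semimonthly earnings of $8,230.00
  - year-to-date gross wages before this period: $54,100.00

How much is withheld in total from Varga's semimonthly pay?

$2,652.03

Earnings Tax: taxable = $8,230.00 − 3×$380.00 = $7,090.00
  $734.76 + 30.99% × ($7,090.00 − $4,600.00) = $734.76 + 30.99% × $2,490.00 = $1,506.41
Retirement Security Contribution: 7.3% × $8,230.00 = $600.79
Training Fund Levy: 6.62% × $8,230.00 = $544.83
Total: $1,506.41 + $600.79 + $544.83 = $2,652.03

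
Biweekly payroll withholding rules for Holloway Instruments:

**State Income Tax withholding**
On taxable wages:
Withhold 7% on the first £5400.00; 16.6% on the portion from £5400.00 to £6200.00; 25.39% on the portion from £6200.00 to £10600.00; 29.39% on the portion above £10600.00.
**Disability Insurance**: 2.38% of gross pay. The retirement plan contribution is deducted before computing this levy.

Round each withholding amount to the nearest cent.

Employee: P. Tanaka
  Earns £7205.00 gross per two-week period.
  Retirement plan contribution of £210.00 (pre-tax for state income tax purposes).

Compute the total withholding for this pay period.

£879.13

State Income Tax: taxable = £7205.00 − £210.00 = £6995.00
  £510.80 + 25.39% × (£6995.00 − £6200.00) = £510.80 + 25.39% × £795.00 = £712.65
Disability Insurance: 2.38% × £6995.00 = £166.48
Total: £712.65 + £166.48 = £879.13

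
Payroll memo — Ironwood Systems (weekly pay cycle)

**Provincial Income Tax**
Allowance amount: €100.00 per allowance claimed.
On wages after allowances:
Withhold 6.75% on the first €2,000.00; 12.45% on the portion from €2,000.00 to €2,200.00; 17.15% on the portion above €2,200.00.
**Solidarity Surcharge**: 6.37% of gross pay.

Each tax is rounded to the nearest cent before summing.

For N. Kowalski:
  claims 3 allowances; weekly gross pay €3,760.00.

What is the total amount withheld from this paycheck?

Provincial Income Tax: taxable = €3,760.00 − 3×€100.00 = €3,460.00
  €159.90 + 17.15% × (€3,460.00 − €2,200.00) = €159.90 + 17.15% × €1,260.00 = €375.99
Solidarity Surcharge: 6.37% × €3,760.00 = €239.51
Total: €375.99 + €239.51 = €615.50

€615.50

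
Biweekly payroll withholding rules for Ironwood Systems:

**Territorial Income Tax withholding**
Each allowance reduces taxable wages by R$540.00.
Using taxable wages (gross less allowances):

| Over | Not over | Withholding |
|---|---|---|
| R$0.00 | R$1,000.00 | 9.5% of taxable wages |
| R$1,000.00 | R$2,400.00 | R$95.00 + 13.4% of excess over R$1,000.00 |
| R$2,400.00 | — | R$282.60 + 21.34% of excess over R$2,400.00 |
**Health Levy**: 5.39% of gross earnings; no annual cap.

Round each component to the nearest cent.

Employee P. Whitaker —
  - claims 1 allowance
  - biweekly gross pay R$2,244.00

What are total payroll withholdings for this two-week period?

R$310.29

Territorial Income Tax: taxable = R$2,244.00 − 1×R$540.00 = R$1,704.00
  R$95.00 + 13.4% × (R$1,704.00 − R$1,000.00) = R$95.00 + 13.4% × R$704.00 = R$189.34
Health Levy: 5.39% × R$2,244.00 = R$120.95
Total: R$189.34 + R$120.95 = R$310.29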